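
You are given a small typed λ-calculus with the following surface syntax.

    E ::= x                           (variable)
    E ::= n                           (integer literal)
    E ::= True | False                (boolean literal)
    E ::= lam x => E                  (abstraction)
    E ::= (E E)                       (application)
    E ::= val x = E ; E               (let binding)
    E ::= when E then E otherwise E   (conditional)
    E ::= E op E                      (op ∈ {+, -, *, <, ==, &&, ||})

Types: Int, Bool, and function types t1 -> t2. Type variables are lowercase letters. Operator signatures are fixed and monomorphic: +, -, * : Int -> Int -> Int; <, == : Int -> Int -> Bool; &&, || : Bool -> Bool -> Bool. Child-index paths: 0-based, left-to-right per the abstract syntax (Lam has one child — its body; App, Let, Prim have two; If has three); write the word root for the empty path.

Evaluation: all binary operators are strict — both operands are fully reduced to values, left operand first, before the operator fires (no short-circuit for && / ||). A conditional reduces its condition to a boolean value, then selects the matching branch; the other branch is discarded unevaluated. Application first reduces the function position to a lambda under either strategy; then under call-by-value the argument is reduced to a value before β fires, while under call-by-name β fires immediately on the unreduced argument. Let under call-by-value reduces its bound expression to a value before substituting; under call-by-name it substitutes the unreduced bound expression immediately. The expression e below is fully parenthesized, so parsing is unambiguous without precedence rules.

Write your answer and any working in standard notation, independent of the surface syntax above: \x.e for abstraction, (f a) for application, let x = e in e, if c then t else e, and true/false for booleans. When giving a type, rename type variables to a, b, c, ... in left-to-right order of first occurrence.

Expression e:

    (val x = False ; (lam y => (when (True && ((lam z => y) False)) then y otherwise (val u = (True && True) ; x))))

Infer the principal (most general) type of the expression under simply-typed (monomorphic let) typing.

Answer: Bool -> Bool

Working:
let x : Bool
  unify Bool ~ Bool
y : a
\z._ : b -> a
  unify b -> a ~ Bool -> c
  unify b ~ Bool
  unify a ~ c
_ _ : c
  unify c ~ Bool
  unify Bool ~ Bool
y : Bool
  unify Bool ~ Bool
  unify Bool ~ Bool
let u : Bool
x : Bool
  unify Bool ~ Bool
\y._ : Bool -> Bool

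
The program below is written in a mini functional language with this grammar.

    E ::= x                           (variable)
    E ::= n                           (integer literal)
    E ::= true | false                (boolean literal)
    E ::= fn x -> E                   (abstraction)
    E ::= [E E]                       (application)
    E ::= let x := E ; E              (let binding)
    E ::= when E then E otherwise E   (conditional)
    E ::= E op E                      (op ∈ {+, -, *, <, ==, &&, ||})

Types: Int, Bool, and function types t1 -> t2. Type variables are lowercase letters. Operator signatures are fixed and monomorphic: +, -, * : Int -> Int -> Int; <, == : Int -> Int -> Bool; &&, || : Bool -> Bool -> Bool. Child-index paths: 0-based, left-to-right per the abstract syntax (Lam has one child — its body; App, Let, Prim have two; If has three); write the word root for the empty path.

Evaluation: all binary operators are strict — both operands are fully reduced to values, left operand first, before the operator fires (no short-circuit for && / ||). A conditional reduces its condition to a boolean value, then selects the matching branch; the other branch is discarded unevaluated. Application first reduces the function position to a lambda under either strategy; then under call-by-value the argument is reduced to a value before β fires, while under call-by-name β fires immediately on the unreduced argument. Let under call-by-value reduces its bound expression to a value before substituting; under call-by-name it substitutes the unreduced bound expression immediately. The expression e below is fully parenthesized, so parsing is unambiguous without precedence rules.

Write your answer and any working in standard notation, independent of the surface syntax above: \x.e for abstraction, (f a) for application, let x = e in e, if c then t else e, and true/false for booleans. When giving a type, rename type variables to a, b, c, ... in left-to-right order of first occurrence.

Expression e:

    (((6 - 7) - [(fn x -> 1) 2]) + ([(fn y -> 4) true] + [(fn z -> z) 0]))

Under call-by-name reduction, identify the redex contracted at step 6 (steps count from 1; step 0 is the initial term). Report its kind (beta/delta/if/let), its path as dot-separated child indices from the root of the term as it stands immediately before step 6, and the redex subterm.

Answer: delta at 1 : (4 + 0)

Working:
step 0: (((6 - 7) - ((\x.1) 2)) + (((\y.4) true) + ((\z.z) 0)))
step 1: [delta@0.0] ((-1 - ((\x.1) 2)) + (((\y.4) true) + ((\z.z) 0)))
step 2: [beta@0.1] ((-1 - 1) + (((\y.4) true) + ((\z.z) 0)))
step 3: [delta@0] (-2 + (((\y.4) true) + ((\z.z) 0)))
step 4: [beta@1.0] (-2 + (4 + ((\z.z) 0)))
step 5: [beta@1.1] (-2 + (4 + 0))
step 6: [delta@1] (-2 + 4)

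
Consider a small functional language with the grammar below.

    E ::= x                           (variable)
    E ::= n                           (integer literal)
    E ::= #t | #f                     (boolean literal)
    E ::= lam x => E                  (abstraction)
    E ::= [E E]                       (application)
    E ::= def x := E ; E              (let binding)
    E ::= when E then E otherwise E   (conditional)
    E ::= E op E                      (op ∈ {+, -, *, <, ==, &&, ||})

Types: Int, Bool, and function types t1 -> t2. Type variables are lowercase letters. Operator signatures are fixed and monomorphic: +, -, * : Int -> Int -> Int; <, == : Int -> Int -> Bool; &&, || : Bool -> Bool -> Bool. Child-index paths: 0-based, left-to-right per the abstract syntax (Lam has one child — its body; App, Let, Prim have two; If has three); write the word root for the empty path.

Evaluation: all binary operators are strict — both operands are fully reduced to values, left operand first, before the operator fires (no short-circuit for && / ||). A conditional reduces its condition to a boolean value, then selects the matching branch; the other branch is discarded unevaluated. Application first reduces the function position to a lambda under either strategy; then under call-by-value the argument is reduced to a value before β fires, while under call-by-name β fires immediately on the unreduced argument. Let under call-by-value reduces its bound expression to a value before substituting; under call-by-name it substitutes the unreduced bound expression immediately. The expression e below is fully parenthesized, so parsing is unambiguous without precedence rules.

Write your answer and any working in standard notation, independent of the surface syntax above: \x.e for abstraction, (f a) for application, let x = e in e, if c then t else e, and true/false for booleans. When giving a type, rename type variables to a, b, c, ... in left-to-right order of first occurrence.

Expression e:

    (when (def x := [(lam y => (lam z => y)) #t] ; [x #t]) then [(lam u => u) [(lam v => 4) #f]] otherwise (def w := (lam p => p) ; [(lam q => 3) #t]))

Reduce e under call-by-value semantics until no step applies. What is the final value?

Answer: 4

Derivation:
step 0: (if (let x = ((\y.(\z.y)) true) in (x true)) then ((\u.u) ((\v.4) false)) else (let w = (\p.p) in ((\q.3) true)))
step 1: [beta@0.0] (if (let x = (\z.true) in (x true)) then ((\u.u) ((\v.4) false)) else (let w = (\p.p) in ((\q.3) true)))
step 2: [let@0] (if ((\z.true) true) then ((\u.u) ((\v.4) false)) else (let w = (\p.p) in ((\q.3) true)))
step 3: [beta@0] (if true then ((\u.u) ((\v.4) false)) else (let w = (\p.p) in ((\q.3) true)))
step 4: [if@root] ((\u.u) ((\v.4) false))
step 5: [beta@1] ((\u.u) 4)
step 6: [beta@root] 4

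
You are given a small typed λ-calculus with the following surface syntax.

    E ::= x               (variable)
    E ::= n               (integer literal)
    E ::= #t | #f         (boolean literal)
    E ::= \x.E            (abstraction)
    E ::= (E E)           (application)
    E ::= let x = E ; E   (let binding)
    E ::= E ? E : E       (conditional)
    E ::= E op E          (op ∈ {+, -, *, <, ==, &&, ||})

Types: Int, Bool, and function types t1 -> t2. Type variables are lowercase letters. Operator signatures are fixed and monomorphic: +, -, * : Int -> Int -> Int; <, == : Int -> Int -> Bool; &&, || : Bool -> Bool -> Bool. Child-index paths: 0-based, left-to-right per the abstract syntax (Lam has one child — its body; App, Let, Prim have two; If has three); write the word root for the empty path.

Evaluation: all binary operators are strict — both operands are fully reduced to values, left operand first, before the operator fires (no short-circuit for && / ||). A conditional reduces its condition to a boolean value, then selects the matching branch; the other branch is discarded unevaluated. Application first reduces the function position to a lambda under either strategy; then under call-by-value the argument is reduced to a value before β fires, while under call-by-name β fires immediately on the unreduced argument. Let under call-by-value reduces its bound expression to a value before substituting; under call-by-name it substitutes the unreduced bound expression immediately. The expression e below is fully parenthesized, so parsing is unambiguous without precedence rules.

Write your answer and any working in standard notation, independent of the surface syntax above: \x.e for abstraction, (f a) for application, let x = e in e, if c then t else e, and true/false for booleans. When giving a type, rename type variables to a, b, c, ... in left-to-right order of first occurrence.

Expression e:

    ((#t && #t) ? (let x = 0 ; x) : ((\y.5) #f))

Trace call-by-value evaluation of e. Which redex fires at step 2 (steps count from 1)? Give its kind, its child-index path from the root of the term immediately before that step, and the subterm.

Answer: if at root : (if true then (let x = 0 in x) else ((\y.5) false))

Working:
step 0: (if (true && true) then (let x = 0 in x) else ((\y.5) false))
step 1: [delta@0] (if true then (let x = 0 in x) else ((\y.5) false))
step 2: [if@root] (let x = 0 in x)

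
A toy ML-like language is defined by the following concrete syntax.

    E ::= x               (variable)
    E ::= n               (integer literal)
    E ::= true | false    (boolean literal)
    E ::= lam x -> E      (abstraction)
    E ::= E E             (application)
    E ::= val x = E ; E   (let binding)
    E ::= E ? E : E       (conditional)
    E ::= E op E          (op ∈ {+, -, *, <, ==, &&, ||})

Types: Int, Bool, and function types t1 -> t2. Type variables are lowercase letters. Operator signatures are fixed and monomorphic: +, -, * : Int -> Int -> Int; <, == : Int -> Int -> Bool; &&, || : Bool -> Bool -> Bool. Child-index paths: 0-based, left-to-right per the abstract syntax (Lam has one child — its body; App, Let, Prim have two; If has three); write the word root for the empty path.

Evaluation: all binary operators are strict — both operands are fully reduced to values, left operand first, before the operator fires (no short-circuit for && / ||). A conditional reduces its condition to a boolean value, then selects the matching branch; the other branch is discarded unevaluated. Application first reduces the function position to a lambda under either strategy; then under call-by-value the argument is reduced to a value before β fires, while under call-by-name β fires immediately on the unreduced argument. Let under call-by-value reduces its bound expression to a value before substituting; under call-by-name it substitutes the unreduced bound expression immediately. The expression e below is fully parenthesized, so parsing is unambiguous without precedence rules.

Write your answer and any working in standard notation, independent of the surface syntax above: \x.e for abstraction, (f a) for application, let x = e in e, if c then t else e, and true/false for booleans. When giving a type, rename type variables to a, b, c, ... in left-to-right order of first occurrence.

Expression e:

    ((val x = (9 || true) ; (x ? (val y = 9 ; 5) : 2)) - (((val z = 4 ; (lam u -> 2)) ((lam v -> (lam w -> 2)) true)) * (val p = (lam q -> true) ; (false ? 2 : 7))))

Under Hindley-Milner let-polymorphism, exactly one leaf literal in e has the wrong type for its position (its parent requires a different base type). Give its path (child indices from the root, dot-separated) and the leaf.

Answer: 0.0.0 : 9

Working:
  unify Int ~ Bool
  FAIL: mismatch Int ~ Bool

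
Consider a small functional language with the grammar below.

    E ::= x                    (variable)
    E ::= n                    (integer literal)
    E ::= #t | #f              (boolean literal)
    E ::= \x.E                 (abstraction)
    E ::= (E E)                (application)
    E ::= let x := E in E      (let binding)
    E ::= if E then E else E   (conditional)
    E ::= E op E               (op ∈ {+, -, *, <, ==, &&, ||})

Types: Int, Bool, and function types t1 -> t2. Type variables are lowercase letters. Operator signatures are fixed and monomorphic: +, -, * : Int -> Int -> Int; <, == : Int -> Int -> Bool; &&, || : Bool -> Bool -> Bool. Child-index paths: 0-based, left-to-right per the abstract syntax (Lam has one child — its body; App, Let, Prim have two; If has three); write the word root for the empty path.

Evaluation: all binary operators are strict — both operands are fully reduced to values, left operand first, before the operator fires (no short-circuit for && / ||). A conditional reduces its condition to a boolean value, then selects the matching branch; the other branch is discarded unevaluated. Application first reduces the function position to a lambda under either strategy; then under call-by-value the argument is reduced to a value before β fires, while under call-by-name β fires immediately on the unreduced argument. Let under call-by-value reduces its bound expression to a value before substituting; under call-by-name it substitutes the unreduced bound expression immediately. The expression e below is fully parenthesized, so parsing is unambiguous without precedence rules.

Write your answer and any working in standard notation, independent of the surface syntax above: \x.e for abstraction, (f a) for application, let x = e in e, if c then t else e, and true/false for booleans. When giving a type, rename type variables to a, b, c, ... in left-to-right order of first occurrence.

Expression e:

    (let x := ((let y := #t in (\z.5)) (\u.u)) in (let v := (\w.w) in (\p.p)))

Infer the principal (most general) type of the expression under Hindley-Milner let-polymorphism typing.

Trace:
let y : Bool
\z._ : a -> Int
u : b
\u._ : b -> b
  unify a -> Int ~ (b -> b) -> c
  unify a ~ b -> b
  unify Int ~ c
_ _ : Int
let x : Int
w : d
\w._ : d -> d
let v : forall. d -> d
p : e
\p._ : e -> e

Answer: a -> a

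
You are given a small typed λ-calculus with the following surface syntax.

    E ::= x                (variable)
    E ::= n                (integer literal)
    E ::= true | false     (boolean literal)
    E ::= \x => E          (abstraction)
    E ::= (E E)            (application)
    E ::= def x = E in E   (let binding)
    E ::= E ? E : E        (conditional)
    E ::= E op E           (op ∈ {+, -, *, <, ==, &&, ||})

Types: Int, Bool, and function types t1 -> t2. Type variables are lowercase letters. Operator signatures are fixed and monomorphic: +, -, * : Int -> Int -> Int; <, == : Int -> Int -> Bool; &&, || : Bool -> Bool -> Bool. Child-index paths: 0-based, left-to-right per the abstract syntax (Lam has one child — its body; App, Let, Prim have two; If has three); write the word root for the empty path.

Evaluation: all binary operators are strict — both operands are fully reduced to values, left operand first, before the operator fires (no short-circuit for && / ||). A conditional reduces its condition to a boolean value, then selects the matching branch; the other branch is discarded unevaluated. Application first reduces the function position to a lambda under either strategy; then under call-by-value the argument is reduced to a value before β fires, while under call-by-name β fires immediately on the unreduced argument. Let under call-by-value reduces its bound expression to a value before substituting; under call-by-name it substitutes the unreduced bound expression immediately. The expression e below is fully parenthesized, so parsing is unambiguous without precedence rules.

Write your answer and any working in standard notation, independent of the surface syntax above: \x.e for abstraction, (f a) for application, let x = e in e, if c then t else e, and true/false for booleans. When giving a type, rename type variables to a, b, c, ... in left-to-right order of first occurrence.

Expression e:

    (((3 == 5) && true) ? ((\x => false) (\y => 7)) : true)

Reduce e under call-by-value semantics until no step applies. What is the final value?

Derivation:
step 0: (if ((3 == 5) && true) then ((\x.false) (\y.7)) else true)
step 1: [delta@0.0] (if (false && true) then ((\x.false) (\y.7)) else true)
step 2: [delta@0] (if false then ((\x.false) (\y.7)) else true)
step 3: [if@root] true

Answer: true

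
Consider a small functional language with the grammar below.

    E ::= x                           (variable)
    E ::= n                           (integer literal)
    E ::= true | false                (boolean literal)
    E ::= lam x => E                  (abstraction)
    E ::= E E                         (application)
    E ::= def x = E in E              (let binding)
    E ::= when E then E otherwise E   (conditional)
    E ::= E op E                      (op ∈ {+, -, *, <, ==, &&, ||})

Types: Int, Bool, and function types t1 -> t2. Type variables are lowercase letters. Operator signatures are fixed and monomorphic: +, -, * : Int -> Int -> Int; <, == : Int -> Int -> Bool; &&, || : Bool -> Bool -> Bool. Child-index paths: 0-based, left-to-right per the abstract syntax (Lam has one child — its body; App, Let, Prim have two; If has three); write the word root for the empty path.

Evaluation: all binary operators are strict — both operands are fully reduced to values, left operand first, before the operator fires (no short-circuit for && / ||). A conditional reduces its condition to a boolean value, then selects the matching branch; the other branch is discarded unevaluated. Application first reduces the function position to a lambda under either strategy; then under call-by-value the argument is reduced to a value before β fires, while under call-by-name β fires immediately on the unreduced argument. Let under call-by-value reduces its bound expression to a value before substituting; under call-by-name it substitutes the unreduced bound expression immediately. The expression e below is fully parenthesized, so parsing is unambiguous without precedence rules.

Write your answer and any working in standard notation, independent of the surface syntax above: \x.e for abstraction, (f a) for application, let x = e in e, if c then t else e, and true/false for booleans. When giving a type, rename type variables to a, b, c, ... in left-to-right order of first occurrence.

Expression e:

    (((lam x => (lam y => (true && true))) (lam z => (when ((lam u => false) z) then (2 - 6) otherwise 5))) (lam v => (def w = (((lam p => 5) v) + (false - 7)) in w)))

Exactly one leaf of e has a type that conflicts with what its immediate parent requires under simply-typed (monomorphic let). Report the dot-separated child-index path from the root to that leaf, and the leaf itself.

Answer: 1.0.0.1.0 : false

Derivation:
  unify Bool ~ Bool
  unify Bool ~ Bool
\y._ : b -> Bool
\x._ : a -> b -> Bool
\u._ : d -> Bool
z : c
  unify d -> Bool ~ c -> e
  unify d ~ c
  unify Bool ~ e
_ _ : Bool
  unify Bool ~ Bool
  unify Int ~ Int
  unify Int ~ Int
  unify Int ~ Int
\z._ : c -> Int
  unify a -> b -> Bool ~ (c -> Int) -> f
  unify a ~ c -> Int
  unify b -> Bool ~ f
_ _ : b -> Bool
\p._ : h -> Int
v : g
  unify h -> Int ~ g -> i
  unify h ~ g
  unify Int ~ i
_ _ : Int
  unify Int ~ Int
  unify Bool ~ Int
  FAIL: mismatch Bool ~ Int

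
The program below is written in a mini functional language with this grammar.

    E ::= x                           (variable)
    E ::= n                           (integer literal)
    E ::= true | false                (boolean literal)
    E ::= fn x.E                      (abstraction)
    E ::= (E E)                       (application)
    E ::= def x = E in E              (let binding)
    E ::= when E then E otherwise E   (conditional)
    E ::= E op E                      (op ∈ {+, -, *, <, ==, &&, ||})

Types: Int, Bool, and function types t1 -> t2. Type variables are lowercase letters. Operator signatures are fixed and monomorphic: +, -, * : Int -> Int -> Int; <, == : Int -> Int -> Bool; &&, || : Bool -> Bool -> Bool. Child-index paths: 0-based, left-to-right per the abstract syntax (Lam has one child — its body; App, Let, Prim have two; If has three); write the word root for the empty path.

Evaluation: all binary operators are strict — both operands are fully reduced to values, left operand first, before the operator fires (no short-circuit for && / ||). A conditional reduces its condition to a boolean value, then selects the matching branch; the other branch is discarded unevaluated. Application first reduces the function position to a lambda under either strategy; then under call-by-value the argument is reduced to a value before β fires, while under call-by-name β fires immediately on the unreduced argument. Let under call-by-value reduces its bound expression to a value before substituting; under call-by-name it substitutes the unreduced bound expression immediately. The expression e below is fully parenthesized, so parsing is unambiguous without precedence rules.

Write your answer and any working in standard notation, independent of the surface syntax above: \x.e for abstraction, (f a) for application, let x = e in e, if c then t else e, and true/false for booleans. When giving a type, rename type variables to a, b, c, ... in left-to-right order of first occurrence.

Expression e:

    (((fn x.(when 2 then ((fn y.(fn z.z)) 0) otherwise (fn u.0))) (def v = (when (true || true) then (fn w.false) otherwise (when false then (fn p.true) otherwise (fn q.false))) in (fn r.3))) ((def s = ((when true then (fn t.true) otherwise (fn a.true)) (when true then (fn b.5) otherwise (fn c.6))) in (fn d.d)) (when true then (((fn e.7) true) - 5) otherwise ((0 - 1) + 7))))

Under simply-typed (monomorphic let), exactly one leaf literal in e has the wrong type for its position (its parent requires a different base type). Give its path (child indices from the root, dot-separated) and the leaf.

Trace:
  unify Int ~ Bool
  FAIL: mismatch Int ~ Bool

Answer: 0.0.0.0 : 2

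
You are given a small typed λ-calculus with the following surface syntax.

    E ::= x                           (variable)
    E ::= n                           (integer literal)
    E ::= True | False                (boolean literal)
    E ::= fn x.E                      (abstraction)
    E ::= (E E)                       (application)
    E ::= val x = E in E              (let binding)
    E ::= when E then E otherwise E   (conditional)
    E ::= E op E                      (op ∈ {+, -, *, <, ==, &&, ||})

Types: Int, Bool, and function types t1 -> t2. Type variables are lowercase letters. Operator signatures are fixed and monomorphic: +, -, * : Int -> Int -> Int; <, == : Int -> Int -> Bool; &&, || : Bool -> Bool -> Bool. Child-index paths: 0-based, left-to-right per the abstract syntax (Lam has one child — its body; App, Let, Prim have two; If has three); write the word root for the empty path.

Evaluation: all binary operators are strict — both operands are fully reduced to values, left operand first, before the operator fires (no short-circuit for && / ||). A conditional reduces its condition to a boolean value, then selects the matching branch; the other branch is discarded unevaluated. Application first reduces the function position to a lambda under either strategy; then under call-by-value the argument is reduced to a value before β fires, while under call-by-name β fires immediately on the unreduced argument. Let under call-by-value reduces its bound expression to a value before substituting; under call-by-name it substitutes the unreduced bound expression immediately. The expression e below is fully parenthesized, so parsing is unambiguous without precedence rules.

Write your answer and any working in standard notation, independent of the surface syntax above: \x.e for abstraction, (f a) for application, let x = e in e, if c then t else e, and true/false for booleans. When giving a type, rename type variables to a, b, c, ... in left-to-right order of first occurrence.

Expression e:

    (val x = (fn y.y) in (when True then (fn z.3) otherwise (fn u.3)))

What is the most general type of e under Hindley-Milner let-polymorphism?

Trace:
y : a
\y._ : a -> a
let x : forall. a -> a
  unify Bool ~ Bool
\z._ : b -> Int
\u._ : c -> Int
  unify b -> Int ~ c -> Int
  unify b ~ c
  unify Int ~ Int

Answer: a -> Int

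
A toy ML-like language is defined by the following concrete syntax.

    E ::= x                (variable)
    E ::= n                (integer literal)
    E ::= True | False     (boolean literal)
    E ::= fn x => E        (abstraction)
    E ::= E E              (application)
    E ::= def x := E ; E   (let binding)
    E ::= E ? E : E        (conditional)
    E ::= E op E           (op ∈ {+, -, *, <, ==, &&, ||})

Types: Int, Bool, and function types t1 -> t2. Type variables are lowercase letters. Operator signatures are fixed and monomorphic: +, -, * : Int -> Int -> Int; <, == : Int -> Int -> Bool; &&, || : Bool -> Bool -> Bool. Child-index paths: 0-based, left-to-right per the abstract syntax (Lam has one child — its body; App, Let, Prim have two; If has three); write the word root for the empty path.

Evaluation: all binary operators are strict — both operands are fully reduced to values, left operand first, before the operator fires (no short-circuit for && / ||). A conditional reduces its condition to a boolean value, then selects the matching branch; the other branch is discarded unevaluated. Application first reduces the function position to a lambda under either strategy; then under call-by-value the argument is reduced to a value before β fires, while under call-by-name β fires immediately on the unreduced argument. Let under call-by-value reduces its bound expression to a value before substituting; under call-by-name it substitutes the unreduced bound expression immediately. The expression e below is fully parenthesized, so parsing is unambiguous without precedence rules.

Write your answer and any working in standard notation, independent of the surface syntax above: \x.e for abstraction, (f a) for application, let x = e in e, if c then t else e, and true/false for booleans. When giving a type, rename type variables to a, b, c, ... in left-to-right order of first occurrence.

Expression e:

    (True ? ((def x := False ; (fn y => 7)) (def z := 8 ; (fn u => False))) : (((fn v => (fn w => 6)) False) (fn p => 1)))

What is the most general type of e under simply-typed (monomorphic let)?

Answer: Int

Trace:
  unify Bool ~ Bool
let x : Bool
\y._ : a -> Int
let z : Int
\u._ : b -> Bool
  unify a -> Int ~ (b -> Bool) -> c
  unify a ~ b -> Bool
  unify Int ~ c
_ _ : Int
\w._ : e -> Int
\v._ : d -> e -> Int
  unify d -> e -> Int ~ Bool -> f
  unify d ~ Bool
  unify e -> Int ~ f
_ _ : e -> Int
\p._ : g -> Int
  unify e -> Int ~ (g -> Int) -> h
  unify e ~ g -> Int
  unify Int ~ h
_ _ : Int
  unify Int ~ Int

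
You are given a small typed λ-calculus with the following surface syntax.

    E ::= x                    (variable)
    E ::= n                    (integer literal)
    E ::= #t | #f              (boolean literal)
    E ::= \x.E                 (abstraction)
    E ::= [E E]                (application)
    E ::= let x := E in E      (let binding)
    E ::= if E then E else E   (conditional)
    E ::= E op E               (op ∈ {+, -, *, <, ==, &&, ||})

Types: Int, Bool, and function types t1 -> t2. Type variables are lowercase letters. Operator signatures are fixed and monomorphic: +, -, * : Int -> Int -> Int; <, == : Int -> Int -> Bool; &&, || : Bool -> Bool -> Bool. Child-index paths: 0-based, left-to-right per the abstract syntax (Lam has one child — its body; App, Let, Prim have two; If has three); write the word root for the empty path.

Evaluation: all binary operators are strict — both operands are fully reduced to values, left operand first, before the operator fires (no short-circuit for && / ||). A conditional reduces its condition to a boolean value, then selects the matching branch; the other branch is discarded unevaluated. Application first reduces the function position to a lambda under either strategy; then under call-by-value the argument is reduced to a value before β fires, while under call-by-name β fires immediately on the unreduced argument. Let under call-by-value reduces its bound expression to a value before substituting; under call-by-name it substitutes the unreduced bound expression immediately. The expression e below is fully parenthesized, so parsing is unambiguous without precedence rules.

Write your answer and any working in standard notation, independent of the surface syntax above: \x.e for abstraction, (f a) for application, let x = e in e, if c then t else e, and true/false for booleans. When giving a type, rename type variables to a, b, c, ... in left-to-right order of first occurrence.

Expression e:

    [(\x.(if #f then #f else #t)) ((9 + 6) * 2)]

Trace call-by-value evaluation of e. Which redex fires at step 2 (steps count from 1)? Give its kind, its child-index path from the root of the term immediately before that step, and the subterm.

Answer: delta at 1 : (15 * 2)

Trace:
step 0: ((\x.(if false then false else true)) ((9 + 6) * 2))
step 1: [delta@1.0] ((\x.(if false then false else true)) (15 * 2))
step 2: [delta@1] ((\x.(if false then false else true)) 30)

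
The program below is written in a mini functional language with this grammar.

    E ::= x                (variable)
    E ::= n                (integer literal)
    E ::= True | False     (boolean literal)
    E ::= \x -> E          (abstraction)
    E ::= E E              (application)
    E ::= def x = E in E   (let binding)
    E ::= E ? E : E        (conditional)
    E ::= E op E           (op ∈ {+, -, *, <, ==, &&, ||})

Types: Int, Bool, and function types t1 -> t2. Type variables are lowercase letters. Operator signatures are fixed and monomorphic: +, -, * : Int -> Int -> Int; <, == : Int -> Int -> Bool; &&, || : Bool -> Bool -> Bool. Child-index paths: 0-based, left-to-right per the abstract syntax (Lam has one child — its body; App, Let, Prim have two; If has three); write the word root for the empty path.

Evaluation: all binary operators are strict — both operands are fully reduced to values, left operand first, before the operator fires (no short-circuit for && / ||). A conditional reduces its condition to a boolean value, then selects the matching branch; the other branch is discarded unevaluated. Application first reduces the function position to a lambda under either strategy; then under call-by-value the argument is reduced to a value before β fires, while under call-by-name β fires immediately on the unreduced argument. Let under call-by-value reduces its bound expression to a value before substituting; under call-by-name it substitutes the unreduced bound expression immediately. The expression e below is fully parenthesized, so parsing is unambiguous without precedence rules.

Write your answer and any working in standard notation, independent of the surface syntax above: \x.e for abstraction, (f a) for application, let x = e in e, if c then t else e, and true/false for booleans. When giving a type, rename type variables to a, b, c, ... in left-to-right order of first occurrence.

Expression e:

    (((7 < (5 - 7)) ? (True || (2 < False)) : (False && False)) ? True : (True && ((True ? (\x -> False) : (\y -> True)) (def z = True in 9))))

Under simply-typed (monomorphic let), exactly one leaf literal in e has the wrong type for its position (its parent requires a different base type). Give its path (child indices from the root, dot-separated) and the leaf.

Answer: 0.1.1.1 : false

Trace:
  unify Int ~ Int
  unify Int ~ Int
  unify Int ~ Int
  unify Int ~ Int
  unify Bool ~ Bool
  unify Bool ~ Bool
  unify Int ~ Int
  unify Bool ~ Int
  FAIL: mismatch Bool ~ Int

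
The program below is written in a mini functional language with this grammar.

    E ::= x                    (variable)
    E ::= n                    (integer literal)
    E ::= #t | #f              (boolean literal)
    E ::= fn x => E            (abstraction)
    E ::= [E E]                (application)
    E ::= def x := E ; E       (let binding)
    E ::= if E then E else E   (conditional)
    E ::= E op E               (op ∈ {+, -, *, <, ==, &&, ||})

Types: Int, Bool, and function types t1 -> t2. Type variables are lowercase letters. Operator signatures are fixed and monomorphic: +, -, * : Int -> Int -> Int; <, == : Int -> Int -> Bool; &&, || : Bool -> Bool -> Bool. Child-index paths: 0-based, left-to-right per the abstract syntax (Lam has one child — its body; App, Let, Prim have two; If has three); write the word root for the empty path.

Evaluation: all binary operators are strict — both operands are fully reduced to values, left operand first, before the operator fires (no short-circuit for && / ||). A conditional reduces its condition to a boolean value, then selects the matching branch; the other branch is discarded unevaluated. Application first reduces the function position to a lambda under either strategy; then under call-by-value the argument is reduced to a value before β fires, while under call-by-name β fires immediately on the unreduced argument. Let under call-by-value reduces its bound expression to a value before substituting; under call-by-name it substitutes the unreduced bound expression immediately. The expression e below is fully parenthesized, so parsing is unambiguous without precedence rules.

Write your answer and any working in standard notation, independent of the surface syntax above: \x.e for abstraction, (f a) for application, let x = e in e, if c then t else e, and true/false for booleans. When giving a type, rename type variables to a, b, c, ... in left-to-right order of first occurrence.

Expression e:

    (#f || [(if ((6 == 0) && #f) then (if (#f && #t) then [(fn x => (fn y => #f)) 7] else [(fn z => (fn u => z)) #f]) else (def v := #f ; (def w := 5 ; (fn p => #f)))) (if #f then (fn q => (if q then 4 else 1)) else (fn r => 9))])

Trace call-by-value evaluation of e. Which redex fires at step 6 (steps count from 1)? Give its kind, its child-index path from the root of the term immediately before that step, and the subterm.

Answer: if at 1.1 : (if false then (\q.(if q then 4 else 1)) else (\r.9))

Trace:
step 0: (false || ((if ((6 == 0) && false) then (if (false && true) then ((\x.(\y.false)) 7) else ((\z.(\u.z)) false)) else (let v = false in (let w = 5 in (\p.false)))) (if false then (\q.(if q then 4 else 1)) else (\r.9))))
step 1: [delta@1.0.0.0] (false || ((if (false && false) then (if (false && true) then ((\x.(\y.false)) 7) else ((\z.(\u.z)) false)) else (let v = false in (let w = 5 in (\p.false)))) (if false then (\q.(if q then 4 else 1)) else (\r.9))))
step 2: [delta@1.0.0] (false || ((if false then (if (false && true) then ((\x.(\y.false)) 7) else ((\z.(\u.z)) false)) else (let v = false in (let w = 5 in (\p.false)))) (if false then (\q.(if q then 4 else 1)) else (\r.9))))
step 3: [if@1.0] (false || ((let v = false in (let w = 5 in (\p.false))) (if false then (\q.(if q then 4 else 1)) else (\r.9))))
step 4: [let@1.0] (false || ((let w = 5 in (\p.false)) (if false then (\q.(if q then 4 else 1)) else (\r.9))))
step 5: [let@1.0] (false || ((\p.false) (if false then (\q.(if q then 4 else 1)) else (\r.9))))
step 6: [if@1.1] (false || ((\p.false) (\r.9)))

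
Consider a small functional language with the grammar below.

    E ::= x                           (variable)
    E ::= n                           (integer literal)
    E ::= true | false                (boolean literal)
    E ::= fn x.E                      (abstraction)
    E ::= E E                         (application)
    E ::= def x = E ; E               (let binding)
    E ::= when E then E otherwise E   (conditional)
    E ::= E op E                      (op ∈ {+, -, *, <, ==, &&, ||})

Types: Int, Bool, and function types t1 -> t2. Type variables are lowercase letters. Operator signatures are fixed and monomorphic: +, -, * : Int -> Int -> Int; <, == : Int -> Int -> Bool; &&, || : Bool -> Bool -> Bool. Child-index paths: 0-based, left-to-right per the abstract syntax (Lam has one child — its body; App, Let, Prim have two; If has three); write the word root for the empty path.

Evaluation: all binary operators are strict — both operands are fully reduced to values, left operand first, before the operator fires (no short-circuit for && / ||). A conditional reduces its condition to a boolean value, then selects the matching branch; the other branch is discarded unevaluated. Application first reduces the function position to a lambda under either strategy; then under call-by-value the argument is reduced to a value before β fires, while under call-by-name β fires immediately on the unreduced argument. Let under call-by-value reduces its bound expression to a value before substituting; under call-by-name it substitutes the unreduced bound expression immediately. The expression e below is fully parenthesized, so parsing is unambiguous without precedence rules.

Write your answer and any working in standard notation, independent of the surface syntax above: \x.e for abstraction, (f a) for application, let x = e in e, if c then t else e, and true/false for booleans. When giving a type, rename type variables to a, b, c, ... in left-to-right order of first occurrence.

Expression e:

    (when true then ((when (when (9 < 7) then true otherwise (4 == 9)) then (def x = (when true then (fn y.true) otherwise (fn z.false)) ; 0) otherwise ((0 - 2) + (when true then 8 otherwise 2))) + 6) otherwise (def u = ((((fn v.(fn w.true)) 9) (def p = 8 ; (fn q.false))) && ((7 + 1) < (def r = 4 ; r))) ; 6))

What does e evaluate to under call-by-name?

Working:
step 0: (if true then ((if (if (9 < 7) then true else (4 == 9)) then (let x = (if true then (\y.true) else (\z.false)) in 0) else ((0 - 2) + (if true then 8 else 2))) + 6) else (let u = ((((\v.(\w.true)) 9) (let p = 8 in (\q.false))) && ((7 + 1) < (let r = 4 in r))) in 6))
step 1: [if@root] ((if (if (9 < 7) then true else (4 == 9)) then (let x = (if true then (\y.true) else (\z.false)) in 0) else ((0 - 2) + (if true then 8 else 2))) + 6)
step 2: [delta@0.0.0] ((if (if false then true else (4 == 9)) then (let x = (if true then (\y.true) else (\z.false)) in 0) else ((0 - 2) + (if true then 8 else 2))) + 6)
step 3: [if@0.0] ((if (4 == 9) then (let x = (if true then (\y.true) else (\z.false)) in 0) else ((0 - 2) + (if true then 8 else 2))) + 6)
step 4: [delta@0.0] ((if false then (let x = (if true then (\y.true) else (\z.false)) in 0) else ((0 - 2) + (if true then 8 else 2))) + 6)
step 5: [if@0] (((0 - 2) + (if true then 8 else 2)) + 6)
step 6: [delta@0.0] ((-2 + (if true then 8 else 2)) + 6)
step 7: [if@0.1] ((-2 + 8) + 6)
step 8: [delta@0] (6 + 6)
step 9: [delta@root] 12

Answer: 12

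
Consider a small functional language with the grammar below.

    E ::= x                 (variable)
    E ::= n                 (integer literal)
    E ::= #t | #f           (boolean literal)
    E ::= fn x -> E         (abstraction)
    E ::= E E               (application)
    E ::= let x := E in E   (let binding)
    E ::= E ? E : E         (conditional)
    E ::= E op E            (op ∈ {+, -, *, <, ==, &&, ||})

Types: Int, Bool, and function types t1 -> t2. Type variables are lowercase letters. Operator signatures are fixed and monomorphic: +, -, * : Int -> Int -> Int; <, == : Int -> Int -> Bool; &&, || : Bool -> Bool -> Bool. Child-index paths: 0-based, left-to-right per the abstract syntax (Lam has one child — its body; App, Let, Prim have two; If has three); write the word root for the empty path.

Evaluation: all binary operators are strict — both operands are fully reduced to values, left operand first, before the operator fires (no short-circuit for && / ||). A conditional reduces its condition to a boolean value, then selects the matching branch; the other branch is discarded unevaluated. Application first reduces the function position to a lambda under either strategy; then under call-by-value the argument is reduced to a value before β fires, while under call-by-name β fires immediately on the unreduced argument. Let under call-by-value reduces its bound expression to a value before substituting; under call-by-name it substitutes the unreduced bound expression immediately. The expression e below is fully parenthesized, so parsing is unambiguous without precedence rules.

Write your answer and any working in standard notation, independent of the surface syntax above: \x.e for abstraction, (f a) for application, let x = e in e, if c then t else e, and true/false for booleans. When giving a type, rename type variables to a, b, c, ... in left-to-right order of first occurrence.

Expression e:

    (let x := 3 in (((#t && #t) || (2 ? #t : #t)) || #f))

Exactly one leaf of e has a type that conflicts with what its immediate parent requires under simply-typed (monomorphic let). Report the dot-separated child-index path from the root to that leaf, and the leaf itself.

Trace:
let x : Int
  unify Bool ~ Bool
  unify Bool ~ Bool
  unify Bool ~ Bool
  unify Int ~ Bool
  FAIL: mismatch Int ~ Bool

Answer: 1.0.1.0 : 2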